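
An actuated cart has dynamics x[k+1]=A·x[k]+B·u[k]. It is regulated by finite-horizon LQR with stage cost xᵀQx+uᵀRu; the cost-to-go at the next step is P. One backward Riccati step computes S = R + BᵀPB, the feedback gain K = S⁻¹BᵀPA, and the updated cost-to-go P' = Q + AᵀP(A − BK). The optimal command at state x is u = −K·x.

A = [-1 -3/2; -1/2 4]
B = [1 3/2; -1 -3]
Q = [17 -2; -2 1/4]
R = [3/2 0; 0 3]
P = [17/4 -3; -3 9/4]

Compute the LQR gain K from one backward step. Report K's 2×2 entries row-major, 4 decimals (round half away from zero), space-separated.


BᵀP = [7.2500 -5.2500; 15.3750 -11.2500]
S = R + BᵀPB = [3/2 0; 0 3] + [12.5000 26.6250; 26.6250 56.8125] = [14.0000 26.6250; 26.6250 59.8125]
BᵀPA = [-4.6250 -31.8750; -9.7500 -68.0625]
K = S⁻¹·BᵀPA = [-0.1326 -0.7344; -0.1040 -0.8110]
A−BK = [-0.7114 0.4509; -0.9445 0.8325]
AᵀP(A−BK) = [0.1854 0.3210; 0.3210 2.9535]
P' = Q + AᵀP(A−BK) = [17.1854 -1.6790; -1.6790 3.2035]
tr(P') = 20.3889

-0.1326 -0.7344 -0.1040 -0.8110


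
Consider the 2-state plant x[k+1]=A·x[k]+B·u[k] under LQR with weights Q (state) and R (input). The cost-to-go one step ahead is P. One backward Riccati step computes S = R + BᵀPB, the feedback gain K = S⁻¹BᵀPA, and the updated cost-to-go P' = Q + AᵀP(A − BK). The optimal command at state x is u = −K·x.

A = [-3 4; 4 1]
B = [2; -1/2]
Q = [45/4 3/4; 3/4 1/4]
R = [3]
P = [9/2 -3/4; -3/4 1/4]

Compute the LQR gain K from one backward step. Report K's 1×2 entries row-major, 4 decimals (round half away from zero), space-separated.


BᵀP = [9.3750 -1.6250]
S = R + BᵀPB = [3] + [19.5625] = [22.5625]
BᵀPA = [-34.6250 35.8750]
K = S⁻¹·BᵀPA = [-1.5346 1.5900]
A−BK = [0.0693 0.8199; 3.2327 1.7950]
AᵀP(A−BK) = [9.3636 -7.6953; -7.6953 9.2078]
P' = Q + AᵀP(A−BK) = [20.6136 -6.9453; -6.9453 9.4578]
tr(P') = 30.0713

-1.5346 1.5900


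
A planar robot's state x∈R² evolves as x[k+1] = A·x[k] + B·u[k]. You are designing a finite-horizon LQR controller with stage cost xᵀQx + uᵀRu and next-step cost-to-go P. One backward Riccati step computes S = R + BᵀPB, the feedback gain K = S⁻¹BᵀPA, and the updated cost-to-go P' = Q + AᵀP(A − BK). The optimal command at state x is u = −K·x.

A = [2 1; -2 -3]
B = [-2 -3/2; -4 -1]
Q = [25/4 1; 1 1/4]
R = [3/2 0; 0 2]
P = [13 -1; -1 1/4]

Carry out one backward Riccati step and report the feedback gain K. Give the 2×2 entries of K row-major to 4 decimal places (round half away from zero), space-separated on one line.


-0.2961 -0.0031 -1.0535 -0.7772

BᵀP = [-22.0000 1.0000; -18.5000 1.2500]
S = R + BᵀPB = [3/2 0; 0 2] + [40.0000 32.0000; 32.0000 26.5000] = [41.5000 32.0000; 32.0000 28.5000]
BᵀPA = [-46.0000 -25.0000; -39.5000 -22.2500]
K = S⁻¹·BᵀPA = [-0.2961 -0.0031; -1.0535 -0.7772]
A−BK = [-0.1724 -0.1720; -4.2378 -3.7898]
AᵀP(A−BK) = [5.7661 4.6571; 4.6571 3.8793]
P' = Q + AᵀP(A−BK) = [12.0161 5.6571; 5.6571 4.1293]
tr(P') = 16.1455


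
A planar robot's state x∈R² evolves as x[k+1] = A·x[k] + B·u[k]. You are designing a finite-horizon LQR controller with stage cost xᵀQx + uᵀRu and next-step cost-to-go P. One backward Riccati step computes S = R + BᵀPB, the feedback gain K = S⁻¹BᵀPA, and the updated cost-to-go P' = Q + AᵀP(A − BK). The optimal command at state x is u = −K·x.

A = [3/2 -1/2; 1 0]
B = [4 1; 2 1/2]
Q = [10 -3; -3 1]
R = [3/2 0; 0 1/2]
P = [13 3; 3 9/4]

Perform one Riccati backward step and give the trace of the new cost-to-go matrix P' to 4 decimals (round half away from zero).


11.3597

BᵀP = [58.0000 16.5000; 14.5000 4.1250]
S = R + BᵀPB = [3/2 0; 0 1/2] + [265.0000 66.2500; 66.2500 16.5625] = [266.5000 66.2500; 66.2500 17.0625]
BᵀPA = [103.5000 -29.0000; 25.8750 -7.2500]
K = S⁻¹·BᵀPA = [0.3273 -0.0917; 0.2455 -0.0688]
A−BK = [-0.0549 -0.0643; 0.2226 0.2178]
AᵀP(A−BK) = [0.2682 0.0227; 0.0227 0.0915]
P' = Q + AᵀP(A−BK) = [10.2682 -2.9773; -2.9773 1.0915]
tr(P') = 11.3597


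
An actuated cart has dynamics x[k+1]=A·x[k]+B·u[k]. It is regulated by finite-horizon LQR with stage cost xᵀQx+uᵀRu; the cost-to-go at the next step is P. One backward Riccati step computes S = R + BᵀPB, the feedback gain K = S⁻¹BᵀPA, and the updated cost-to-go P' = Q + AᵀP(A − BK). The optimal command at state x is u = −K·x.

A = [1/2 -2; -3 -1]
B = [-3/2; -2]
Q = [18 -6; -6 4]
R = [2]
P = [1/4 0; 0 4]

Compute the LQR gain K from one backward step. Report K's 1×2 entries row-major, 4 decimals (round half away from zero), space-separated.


1.2828 0.4714

BᵀP = [-0.3750 -8.0000]
S = R + BᵀPB = [2] + [16.5625] = [18.5625]
BᵀPA = [23.8125 8.7500]
K = S⁻¹·BᵀPA = [1.2828 0.4714]
A−BK = [2.4242 -1.2929; -0.4343 -0.0572]
AᵀP(A−BK) = [5.5152 0.5253; 0.5253 0.8754]
P' = Q + AᵀP(A−BK) = [23.5152 -5.4747; -5.4747 4.8754]
tr(P') = 28.3906


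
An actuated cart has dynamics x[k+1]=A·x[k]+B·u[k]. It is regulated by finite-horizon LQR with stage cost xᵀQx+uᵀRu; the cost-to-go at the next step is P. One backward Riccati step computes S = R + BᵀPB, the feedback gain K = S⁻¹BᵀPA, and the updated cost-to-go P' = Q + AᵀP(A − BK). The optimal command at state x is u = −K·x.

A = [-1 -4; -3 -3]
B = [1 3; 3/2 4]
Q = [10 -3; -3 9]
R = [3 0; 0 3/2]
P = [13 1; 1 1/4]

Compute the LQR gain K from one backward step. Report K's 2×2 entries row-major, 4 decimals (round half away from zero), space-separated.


BᵀP = [14.5000 1.3750; 43.0000 4.0000]
S = R + BᵀPB = [3 0; 0 3/2] + [16.5625 49.0000; 49.0000 145.0000] = [19.5625 49.0000; 49.0000 146.5000]
BᵀPA = [-18.6250 -62.1250; -55.0000 -184.0000]
K = S⁻¹·BᵀPA = [-0.0722 -0.1835; -0.3513 -1.1946]
A−BK = [0.1260 -0.2327; -1.4866 2.0536]
AᵀP(A−BK) = [0.5850 0.1295; 0.1295 3.0442]
P' = Q + AᵀP(A−BK) = [10.5850 -2.8705; -2.8705 12.0442]
tr(P') = 22.6292

-0.0722 -0.1835 -0.3513 -1.1946


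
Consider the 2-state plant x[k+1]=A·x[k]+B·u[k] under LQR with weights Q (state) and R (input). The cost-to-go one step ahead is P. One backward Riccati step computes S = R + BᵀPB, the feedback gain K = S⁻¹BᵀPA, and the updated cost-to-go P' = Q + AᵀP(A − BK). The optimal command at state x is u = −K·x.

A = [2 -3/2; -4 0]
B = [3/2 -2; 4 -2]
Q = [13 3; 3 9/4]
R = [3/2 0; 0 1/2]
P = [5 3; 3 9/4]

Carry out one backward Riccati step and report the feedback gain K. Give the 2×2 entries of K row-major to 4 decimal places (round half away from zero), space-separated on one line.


BᵀP = [19.5000 13.5000; -16.0000 -10.5000]
S = R + BᵀPB = [3/2 0; 0 1/2] + [83.2500 -66.0000; -66.0000 53.0000] = [84.7500 -66.0000; -66.0000 53.5000]
BᵀPA = [-15.0000 -29.2500; 10.0000 24.0000]
K = S⁻¹·BᵀPA = [-0.8000 0.1074; -0.8000 0.5811]
A−BK = [1.6000 -0.4989; -2.4000 0.7326]
AᵀP(A−BK) = [4.0000 -1.2000; -1.2000 0.4453]
P' = Q + AᵀP(A−BK) = [17.0000 1.8000; 1.8000 2.6953]
tr(P') = 19.6953

-0.8000 0.1074 -0.8000 0.5811


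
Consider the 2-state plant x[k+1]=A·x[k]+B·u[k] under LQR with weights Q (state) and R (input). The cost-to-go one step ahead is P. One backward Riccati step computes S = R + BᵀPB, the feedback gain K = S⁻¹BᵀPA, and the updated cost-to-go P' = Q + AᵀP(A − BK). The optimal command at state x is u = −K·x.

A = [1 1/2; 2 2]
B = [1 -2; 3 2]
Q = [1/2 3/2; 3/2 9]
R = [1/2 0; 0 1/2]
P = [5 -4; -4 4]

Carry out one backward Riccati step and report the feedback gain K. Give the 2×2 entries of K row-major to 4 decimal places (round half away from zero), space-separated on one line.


BᵀP = [-7.0000 8.0000; -18.0000 16.0000]
S = R + BᵀPB = [1/2 0; 0 1/2] + [17.0000 30.0000; 30.0000 68.0000] = [17.5000 30.0000; 30.0000 68.5000]
BᵀPA = [9.0000 12.5000; 14.0000 23.0000]
K = S⁻¹·BᵀPA = [0.6577 0.5565; -0.0837 0.0921]
A−BK = [0.1749 0.1276; 0.1941 0.1464]
AᵀP(A−BK) = [0.2519 0.2029; 0.2029 0.1768]
P' = Q + AᵀP(A−BK) = [0.7519 1.7029; 1.7029 9.1768]
tr(P') = 9.9287

0.6577 0.5565 -0.0837 0.0921


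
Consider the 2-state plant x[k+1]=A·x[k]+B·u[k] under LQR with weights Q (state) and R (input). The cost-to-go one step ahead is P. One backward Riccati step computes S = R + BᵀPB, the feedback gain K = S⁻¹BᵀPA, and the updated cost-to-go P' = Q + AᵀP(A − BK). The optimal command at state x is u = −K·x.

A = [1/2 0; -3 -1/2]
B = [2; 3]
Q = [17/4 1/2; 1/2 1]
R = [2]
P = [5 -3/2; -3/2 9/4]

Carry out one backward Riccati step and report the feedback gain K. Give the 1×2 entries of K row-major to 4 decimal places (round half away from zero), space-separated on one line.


-0.3505 -0.0773

BᵀP = [5.5000 3.7500]
S = R + BᵀPB = [2] + [22.2500] = [24.2500]
BᵀPA = [-8.5000 -1.8750]
K = S⁻¹·BᵀPA = [-0.3505 -0.0773]
A−BK = [1.2010 0.1546; -1.9485 -0.2680]
AᵀP(A−BK) = [23.0206 3.0928; 3.0928 0.4175]
P' = Q + AᵀP(A−BK) = [27.2706 3.5928; 3.5928 1.4175]
tr(P') = 28.6881


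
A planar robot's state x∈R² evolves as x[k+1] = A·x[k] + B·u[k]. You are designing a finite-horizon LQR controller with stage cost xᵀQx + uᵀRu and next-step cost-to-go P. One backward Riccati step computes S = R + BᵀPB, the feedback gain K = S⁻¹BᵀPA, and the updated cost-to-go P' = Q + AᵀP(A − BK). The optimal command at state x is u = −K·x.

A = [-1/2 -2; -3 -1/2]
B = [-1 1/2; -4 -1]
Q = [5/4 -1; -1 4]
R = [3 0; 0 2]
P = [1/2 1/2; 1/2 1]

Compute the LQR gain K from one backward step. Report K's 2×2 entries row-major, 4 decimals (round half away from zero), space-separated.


0.6064 0.3166 0.1540 -0.0587

BᵀP = [-2.5000 -4.5000; -0.2500 -0.7500]
S = R + BᵀPB = [3 0; 0 2] + [20.5000 3.2500; 3.2500 0.6250] = [23.5000 3.2500; 3.2500 2.6250]
BᵀPA = [14.7500 7.2500; 2.3750 0.8750]
K = S⁻¹·BᵀPA = [0.6064 0.3166; 0.1540 -0.0587]
A−BK = [0.0293 -1.6540; -0.4205 0.7078]
AᵀP(A−BK) = [1.3154 0.5941; 0.5941 1.0058]
P' = Q + AᵀP(A−BK) = [2.5654 -0.4059; -0.4059 5.0058]
tr(P') = 7.5712


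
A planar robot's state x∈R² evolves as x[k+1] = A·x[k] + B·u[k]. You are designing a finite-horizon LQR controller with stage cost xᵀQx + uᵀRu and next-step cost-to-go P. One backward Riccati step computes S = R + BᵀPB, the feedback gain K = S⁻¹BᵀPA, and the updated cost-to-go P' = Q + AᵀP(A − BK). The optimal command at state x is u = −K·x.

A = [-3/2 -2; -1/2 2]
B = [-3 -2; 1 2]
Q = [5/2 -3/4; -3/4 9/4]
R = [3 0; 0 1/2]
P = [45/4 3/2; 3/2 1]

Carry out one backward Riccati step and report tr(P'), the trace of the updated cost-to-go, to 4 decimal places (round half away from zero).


BᵀP = [-32.2500 -3.5000; -19.5000 -1.0000]
S = R + BᵀPB = [3 0; 0 1/2] + [93.2500 57.5000; 57.5000 37.0000] = [96.2500 57.5000; 57.5000 37.5000]
BᵀPA = [50.1250 57.5000; 29.7500 37.0000]
K = S⁻¹·BᵀPA = [0.5577 0.0948; -0.0619 0.8412]
A−BK = [0.0495 -0.0330; -0.9340 0.2227]
AᵀP(A−BK) = [1.6964 -0.0309; -0.0309 0.4206]
P' = Q + AᵀP(A−BK) = [4.1964 -0.7809; -0.7809 2.6706]
tr(P') = 6.8670

6.8670


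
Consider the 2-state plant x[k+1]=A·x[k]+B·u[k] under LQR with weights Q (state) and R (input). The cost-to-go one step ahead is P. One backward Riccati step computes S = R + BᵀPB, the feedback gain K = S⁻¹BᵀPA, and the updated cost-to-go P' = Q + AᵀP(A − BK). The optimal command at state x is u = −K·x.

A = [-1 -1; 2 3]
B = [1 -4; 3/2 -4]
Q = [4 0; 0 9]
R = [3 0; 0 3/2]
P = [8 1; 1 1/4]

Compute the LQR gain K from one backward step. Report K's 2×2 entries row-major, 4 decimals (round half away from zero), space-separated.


0.0268 0.0462 0.1641 0.1390

BᵀP = [9.5000 1.3750; -36.0000 -5.0000]
S = R + BᵀPB = [3 0; 0 3/2] + [11.5625 -43.5000; -43.5000 164.0000] = [14.5625 -43.5000; -43.5000 165.5000]
BᵀPA = [-6.7500 -5.3750; 26.0000 21.0000]
K = S⁻¹·BᵀPA = [0.0268 0.0462; 0.1641 0.1390]
A−BK = [-0.3702 -0.4901; 2.6164 3.4868]
AᵀP(A−BK) = [0.9132 1.1970; 1.1970 1.5787]
P' = Q + AᵀP(A−BK) = [4.9132 1.1970; 1.1970 10.5787]
tr(P') = 15.4918


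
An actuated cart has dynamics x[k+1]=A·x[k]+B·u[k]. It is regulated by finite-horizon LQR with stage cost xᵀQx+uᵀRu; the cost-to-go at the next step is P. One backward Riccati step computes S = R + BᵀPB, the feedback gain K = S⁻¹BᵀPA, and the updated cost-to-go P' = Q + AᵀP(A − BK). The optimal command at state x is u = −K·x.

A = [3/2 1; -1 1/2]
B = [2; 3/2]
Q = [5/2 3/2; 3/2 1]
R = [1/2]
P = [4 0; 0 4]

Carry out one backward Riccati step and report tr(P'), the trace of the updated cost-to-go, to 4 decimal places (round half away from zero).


15.3431

BᵀP = [8.0000 6.0000]
S = R + BᵀPB = [1/2] + [25.0000] = [25.5000]
BᵀPA = [6.0000 11.0000]
K = S⁻¹·BᵀPA = [0.2353 0.4314]
A−BK = [1.0294 0.1373; -1.3529 -0.1471]
AᵀP(A−BK) = [11.5882 1.4118; 1.4118 0.2549]
P' = Q + AᵀP(A−BK) = [14.0882 2.9118; 2.9118 1.2549]
tr(P') = 15.3431


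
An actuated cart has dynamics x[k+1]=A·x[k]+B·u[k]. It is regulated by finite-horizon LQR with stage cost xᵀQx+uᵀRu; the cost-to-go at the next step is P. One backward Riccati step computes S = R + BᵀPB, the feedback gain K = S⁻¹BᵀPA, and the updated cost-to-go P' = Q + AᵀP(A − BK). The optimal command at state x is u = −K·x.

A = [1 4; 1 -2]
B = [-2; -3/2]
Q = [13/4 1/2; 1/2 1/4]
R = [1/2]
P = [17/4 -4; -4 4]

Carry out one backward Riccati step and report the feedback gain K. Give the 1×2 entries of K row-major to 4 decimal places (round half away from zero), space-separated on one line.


-0.2000 -5.6000

BᵀP = [-2.5000 2.0000]
S = R + BᵀPB = [1/2] + [2.0000] = [2.5000]
BᵀPA = [-0.5000 -14.0000]
K = S⁻¹·BᵀPA = [-0.2000 -5.6000]
A−BK = [0.6000 -7.2000; 0.7000 -10.4000]
AᵀP(A−BK) = [0.1500 -1.8000; -1.8000 69.6000]
P' = Q + AᵀP(A−BK) = [3.4000 -1.3000; -1.3000 69.8500]
tr(P') = 73.2500


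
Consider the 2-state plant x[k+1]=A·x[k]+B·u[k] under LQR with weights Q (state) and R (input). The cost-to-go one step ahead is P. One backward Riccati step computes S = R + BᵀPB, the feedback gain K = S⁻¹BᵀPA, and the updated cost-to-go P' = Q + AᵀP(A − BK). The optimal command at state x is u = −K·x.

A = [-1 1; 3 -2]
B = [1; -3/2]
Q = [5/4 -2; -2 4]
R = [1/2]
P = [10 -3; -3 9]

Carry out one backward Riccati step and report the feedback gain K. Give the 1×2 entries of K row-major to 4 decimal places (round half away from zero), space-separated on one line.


BᵀP = [14.5000 -16.5000]
S = R + BᵀPB = [1/2] + [39.2500] = [39.7500]
BᵀPA = [-64.0000 47.5000]
K = S⁻¹·BᵀPA = [-1.6101 1.1950]
A−BK = [0.6101 -0.1950; 0.5849 -0.2075]
AᵀP(A−BK) = [5.9560 -2.5220; -2.5220 1.2390]
P' = Q + AᵀP(A−BK) = [7.2060 -4.5220; -4.5220 5.2390]
tr(P') = 12.4450

-1.6101 1.1950


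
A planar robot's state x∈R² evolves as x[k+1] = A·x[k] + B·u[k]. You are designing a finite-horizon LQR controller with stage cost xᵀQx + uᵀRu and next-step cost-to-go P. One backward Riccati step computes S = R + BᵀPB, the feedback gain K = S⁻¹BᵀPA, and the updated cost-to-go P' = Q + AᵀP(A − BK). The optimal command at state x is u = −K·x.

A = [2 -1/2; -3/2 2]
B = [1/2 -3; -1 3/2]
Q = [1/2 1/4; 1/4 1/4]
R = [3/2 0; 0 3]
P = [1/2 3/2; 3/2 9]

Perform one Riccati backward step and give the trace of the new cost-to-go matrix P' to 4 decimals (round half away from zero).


BᵀP = [-1.2500 -8.2500; 0.7500 9.0000]
S = R + BᵀPB = [3/2 0; 0 3] + [7.6250 -8.6250; -8.6250 11.2500] = [9.1250 -8.6250; -8.6250 14.2500]
BᵀPA = [9.8750 -15.8750; -12.0000 17.6250]
K = S⁻¹·BᵀPA = [0.6689 -1.3336; -0.4372 0.4297]
A−BK = [0.3538 1.4558; -0.1752 0.0219]
AᵀP(A−BK) = [1.3976 -2.0497; -2.0497 4.3812]
P' = Q + AᵀP(A−BK) = [1.8976 -1.7997; -1.7997 4.6312]
tr(P') = 6.5289

6.5289


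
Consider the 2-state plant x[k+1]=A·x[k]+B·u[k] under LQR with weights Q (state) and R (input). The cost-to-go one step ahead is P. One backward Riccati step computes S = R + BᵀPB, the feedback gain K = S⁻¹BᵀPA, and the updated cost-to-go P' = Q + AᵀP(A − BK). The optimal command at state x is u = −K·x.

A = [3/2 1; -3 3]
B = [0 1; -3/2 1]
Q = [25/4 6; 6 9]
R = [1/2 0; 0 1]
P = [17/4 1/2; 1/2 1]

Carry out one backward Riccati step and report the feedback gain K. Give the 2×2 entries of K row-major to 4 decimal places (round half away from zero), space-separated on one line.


BᵀP = [-0.7500 -1.5000; 4.7500 1.5000]
S = R + BᵀPB = [1/2 0; 0 1] + [2.2500 -2.2500; -2.2500 6.2500] = [2.7500 -2.2500; -2.2500 7.2500]
BᵀPA = [3.3750 -5.2500; 2.6250 9.2500]
K = S⁻¹·BᵀPA = [2.0420 -1.1597; 0.9958 0.9160]
A−BK = [0.5042 0.0840; -0.9328 0.3445]
AᵀP(A−BK) = [4.5567 -0.3655; -0.3655 1.6891]
P' = Q + AᵀP(A−BK) = [10.8067 5.6345; 5.6345 10.6891]
tr(P') = 21.4958

2.0420 -1.1597 0.9958 0.9160


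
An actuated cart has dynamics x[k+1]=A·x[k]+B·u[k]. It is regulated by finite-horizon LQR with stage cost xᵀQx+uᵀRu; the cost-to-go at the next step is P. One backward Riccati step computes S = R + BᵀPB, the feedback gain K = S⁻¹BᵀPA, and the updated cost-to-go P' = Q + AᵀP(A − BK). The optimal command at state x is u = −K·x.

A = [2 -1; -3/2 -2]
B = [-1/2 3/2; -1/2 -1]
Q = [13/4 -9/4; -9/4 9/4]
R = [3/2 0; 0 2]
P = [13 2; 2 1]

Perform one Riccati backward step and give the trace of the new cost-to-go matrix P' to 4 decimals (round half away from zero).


13.1592

BᵀP = [-7.5000 -1.5000; 17.5000 2.0000]
S = R + BᵀPB = [3/2 0; 0 2] + [4.5000 -9.7500; -9.7500 24.2500] = [6.0000 -9.7500; -9.7500 26.2500]
BᵀPA = [-12.7500 10.5000; 32.0000 -21.5000]
K = S⁻¹·BᵀPA = [-0.3634 1.0571; 1.0841 -0.4264]
A−BK = [0.1922 0.1682; -0.5976 -1.8979]
AᵀP(A−BK) = [2.9264 -0.8769; -0.8769 4.7327]
P' = Q + AᵀP(A−BK) = [6.1764 -3.1269; -3.1269 6.9827]
tr(P') = 13.1592


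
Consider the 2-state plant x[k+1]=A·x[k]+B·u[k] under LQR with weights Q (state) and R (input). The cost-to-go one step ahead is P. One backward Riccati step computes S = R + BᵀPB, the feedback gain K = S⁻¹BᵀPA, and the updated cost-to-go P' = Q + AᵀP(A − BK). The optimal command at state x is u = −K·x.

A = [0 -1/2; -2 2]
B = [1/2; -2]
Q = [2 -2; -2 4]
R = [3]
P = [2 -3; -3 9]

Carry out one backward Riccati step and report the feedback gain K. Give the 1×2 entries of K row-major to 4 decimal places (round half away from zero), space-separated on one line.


0.8571 -0.9341

BᵀP = [7.0000 -19.5000]
S = R + BᵀPB = [3] + [42.5000] = [45.5000]
BᵀPA = [39.0000 -42.5000]
K = S⁻¹·BᵀPA = [0.8571 -0.9341]
A−BK = [-0.4286 -0.0330; -0.2857 0.1319]
AᵀP(A−BK) = [2.5714 -2.5714; -2.5714 2.8022]
P' = Q + AᵀP(A−BK) = [4.5714 -4.5714; -4.5714 6.8022]
tr(P') = 11.3736


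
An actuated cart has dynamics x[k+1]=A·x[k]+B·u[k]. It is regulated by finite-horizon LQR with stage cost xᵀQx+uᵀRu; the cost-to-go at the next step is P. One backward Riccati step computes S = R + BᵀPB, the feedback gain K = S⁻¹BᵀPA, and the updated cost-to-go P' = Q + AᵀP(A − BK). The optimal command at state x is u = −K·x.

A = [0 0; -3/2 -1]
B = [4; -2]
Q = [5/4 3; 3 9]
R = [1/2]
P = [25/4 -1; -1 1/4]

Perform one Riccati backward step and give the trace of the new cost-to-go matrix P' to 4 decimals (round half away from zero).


BᵀP = [27.0000 -4.5000]
S = R + BᵀPB = [1/2] + [117.0000] = [117.5000]
BᵀPA = [6.7500 4.5000]
K = S⁻¹·BᵀPA = [0.0574 0.0383]
A−BK = [-0.2298 -0.1532; -1.3851 -0.9234]
AᵀP(A−BK) = [0.1747 0.1165; 0.1165 0.0777]
P' = Q + AᵀP(A−BK) = [1.4247 3.1165; 3.1165 9.0777]
tr(P') = 10.5024

10.5024


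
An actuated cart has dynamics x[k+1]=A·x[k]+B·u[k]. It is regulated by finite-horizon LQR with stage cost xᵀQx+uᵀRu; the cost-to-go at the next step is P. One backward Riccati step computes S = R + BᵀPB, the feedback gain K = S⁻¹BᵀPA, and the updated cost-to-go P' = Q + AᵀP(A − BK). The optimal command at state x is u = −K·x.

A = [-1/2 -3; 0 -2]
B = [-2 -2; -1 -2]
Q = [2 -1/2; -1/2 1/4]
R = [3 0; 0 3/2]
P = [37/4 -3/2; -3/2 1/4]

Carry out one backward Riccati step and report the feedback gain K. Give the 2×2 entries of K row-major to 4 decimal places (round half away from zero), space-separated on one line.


0.0993 0.5284 0.1789 0.9614

BᵀP = [-17.0000 2.7500; -15.5000 2.5000]
S = R + BᵀPB = [3 0; 0 3/2] + [31.2500 28.5000; 28.5000 26.0000] = [34.2500 28.5000; 28.5000 27.5000]
BᵀPA = [8.5000 45.5000; 7.7500 41.5000]
K = S⁻¹·BᵀPA = [0.0993 0.5284; 0.1789 0.9614]
A−BK = [0.0564 -0.0203; 0.4571 0.4513]
AᵀP(A−BK) = [0.0819 0.4321; 0.4321 2.3064]
P' = Q + AᵀP(A−BK) = [2.0819 -0.0679; -0.0679 2.5564]
tr(P') = 4.6383


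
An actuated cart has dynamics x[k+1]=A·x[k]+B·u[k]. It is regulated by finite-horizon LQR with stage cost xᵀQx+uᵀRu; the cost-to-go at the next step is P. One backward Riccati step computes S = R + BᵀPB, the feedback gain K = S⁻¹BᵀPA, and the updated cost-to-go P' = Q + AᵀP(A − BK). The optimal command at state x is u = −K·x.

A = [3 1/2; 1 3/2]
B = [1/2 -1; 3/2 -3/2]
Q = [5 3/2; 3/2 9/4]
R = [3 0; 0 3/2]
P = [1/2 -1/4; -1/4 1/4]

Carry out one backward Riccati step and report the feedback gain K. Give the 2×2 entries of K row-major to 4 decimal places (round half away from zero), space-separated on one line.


-0.0592 0.0848 -0.2840 -0.1262

BᵀP = [-0.1250 0.2500; -0.1250 -0.1250]
S = R + BᵀPB = [3 0; 0 3/2] + [0.3125 -0.2500; -0.2500 0.3125] = [3.3125 -0.2500; -0.2500 1.8125]
BᵀPA = [-0.1250 0.3125; -0.5000 -0.2500]
K = S⁻¹·BᵀPA = [-0.0592 0.0848; -0.2840 -0.1262]
A−BK = [2.7456 0.3314; 0.6627 1.1834]
AᵀP(A−BK) = [3.1006 -0.1775; -0.1775 0.2544]
P' = Q + AᵀP(A−BK) = [8.1006 1.3225; 1.3225 2.5044]
tr(P') = 10.6050


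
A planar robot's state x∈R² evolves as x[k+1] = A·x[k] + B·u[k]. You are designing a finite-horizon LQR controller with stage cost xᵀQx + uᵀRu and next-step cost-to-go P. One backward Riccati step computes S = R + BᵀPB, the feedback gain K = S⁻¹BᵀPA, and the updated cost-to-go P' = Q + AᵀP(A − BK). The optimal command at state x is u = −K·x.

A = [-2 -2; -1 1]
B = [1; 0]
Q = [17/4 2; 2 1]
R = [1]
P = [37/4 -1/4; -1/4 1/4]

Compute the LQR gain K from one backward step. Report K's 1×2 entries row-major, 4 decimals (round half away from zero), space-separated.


-1.7805 -1.8293

BᵀP = [9.2500 -0.2500]
S = R + BᵀPB = [1] + [9.2500] = [10.2500]
BᵀPA = [-18.2500 -18.7500]
K = S⁻¹·BᵀPA = [-1.7805 -1.8293]
A−BK = [-0.2195 -0.1707; -1.0000 1.0000]
AᵀP(A−BK) = [3.7561 3.3659; 3.3659 3.9512]
P' = Q + AᵀP(A−BK) = [8.0061 5.3659; 5.3659 4.9512]
tr(P') = 12.9573


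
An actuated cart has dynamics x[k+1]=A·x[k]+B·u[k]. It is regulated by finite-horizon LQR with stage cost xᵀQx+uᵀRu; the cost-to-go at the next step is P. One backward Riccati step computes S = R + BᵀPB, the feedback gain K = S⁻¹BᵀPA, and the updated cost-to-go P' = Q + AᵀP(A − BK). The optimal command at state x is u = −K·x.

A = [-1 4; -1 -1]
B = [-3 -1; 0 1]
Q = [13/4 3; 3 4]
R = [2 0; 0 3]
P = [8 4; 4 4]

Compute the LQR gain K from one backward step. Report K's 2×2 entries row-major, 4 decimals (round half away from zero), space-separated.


0.5455 -1.0588 -0.3636 -0.4706

BᵀP = [-24.0000 -12.0000; -4.0000 0.0000]
S = R + BᵀPB = [2 0; 0 3] + [72.0000 12.0000; 12.0000 4.0000] = [74.0000 12.0000; 12.0000 7.0000]
BᵀPA = [36.0000 -84.0000; 4.0000 -16.0000]
K = S⁻¹·BᵀPA = [0.5455 -1.0588; -0.3636 -0.4706]
A−BK = [0.2727 0.3529; -0.6364 -0.5294]
AᵀP(A−BK) = [1.8182 0.0000; 0.0000 3.5294]
P' = Q + AᵀP(A−BK) = [5.0682 3.0000; 3.0000 7.5294]
tr(P') = 12.5976


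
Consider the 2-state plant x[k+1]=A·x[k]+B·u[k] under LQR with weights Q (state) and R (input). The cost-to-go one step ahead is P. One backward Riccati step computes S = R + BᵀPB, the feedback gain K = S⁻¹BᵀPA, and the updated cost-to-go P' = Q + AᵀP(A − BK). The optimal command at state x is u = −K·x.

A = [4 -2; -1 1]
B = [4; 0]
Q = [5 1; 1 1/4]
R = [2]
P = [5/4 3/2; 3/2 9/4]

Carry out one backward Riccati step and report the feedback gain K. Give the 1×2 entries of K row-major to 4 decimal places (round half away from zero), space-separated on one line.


BᵀP = [5.0000 6.0000]
S = R + BᵀPB = [2] + [20.0000] = [22.0000]
BᵀPA = [14.0000 -4.0000]
K = S⁻¹·BᵀPA = [0.6364 -0.1818]
A−BK = [1.4545 -1.2727; -1.0000 1.0000]
AᵀP(A−BK) = [1.3409 -0.7045; -0.7045 0.5227]
P' = Q + AᵀP(A−BK) = [6.3409 0.2955; 0.2955 0.7727]
tr(P') = 7.1136

0.6364 -0.1818


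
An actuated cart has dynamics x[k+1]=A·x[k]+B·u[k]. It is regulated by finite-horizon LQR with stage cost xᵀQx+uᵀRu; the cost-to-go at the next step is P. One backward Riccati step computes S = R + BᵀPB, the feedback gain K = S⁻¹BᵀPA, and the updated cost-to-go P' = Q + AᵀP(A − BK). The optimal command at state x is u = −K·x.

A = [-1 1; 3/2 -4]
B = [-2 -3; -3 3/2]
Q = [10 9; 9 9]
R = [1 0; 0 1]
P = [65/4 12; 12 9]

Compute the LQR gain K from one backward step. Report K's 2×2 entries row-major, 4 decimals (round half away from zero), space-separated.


-0.1321 0.6221 0.2361 -0.3530

BᵀP = [-68.5000 -51.0000; -30.7500 -22.5000]
S = R + BᵀPB = [1 0; 0 1] + [290.0000 129.0000; 129.0000 58.5000] = [291.0000 129.0000; 129.0000 59.5000]
BᵀPA = [-8.0000 135.5000; -3.0000 59.2500]
K = S⁻¹·BᵀPA = [-0.1321 0.6221; 0.2361 -0.3530]
A−BK = [-0.5561 1.1852; 0.7494 -1.6041]
AᵀP(A−BK) = [0.1511 -0.3320; -0.3320 0.8679]
P' = Q + AᵀP(A−BK) = [10.1511 8.6680; 8.6680 9.8679]
tr(P') = 20.0190


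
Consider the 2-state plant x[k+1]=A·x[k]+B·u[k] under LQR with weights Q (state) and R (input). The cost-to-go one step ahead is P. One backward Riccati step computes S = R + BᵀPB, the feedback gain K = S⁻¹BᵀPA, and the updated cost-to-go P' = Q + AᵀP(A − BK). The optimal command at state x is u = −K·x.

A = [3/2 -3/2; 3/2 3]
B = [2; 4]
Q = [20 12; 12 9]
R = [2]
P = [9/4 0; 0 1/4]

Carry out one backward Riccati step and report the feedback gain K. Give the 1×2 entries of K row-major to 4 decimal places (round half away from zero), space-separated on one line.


BᵀP = [4.5000 1.0000]
S = R + BᵀPB = [2] + [13.0000] = [15.0000]
BᵀPA = [8.2500 -3.7500]
K = S⁻¹·BᵀPA = [0.5500 -0.2500]
A−BK = [0.4000 -1.0000; -0.7000 4.0000]
AᵀP(A−BK) = [1.0875 -1.8750; -1.8750 6.3750]
P' = Q + AᵀP(A−BK) = [21.0875 10.1250; 10.1250 15.3750]
tr(P') = 36.4625

0.5500 -0.2500


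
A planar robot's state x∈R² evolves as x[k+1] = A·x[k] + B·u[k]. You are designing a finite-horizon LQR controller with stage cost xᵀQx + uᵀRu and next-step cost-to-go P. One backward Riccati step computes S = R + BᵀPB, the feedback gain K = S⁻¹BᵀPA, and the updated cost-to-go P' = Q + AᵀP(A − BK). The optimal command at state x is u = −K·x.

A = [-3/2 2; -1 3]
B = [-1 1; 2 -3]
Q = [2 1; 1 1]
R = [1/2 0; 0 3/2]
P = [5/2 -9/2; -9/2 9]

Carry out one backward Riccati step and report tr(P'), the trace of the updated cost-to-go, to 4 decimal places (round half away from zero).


5.6093

BᵀP = [-11.5000 22.5000; 16.0000 -31.5000]
S = R + BᵀPB = [1/2 0; 0 3/2] + [56.5000 -79.0000; -79.0000 110.5000] = [57.0000 -79.0000; -79.0000 112.0000]
BᵀPA = [-5.2500 44.5000; 7.5000 -62.5000]
K = S⁻¹·BᵀPA = [0.0315 0.3252; 0.0892 -0.3287]
A−BK = [-1.5577 2.6538; -0.7955 1.3636]
AᵀP(A−BK) = [0.6215 -1.0778; -1.0778 1.9878]
P' = Q + AᵀP(A−BK) = [2.6215 -0.0778; -0.0778 2.9878]
tr(P') = 5.6093


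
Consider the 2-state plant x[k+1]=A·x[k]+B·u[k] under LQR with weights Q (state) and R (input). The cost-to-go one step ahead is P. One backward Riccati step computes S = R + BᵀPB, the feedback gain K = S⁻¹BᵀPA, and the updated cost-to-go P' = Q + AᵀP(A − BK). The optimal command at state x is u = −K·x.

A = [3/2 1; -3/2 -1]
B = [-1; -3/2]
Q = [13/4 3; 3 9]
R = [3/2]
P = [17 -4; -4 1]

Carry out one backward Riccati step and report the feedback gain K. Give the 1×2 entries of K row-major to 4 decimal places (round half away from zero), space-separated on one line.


BᵀP = [-11.0000 2.5000]
S = R + BᵀPB = [3/2] + [7.2500] = [8.7500]
BᵀPA = [-20.2500 -13.5000]
K = S⁻¹·BᵀPA = [-2.3143 -1.5429]
A−BK = [-0.8143 -0.5429; -4.9714 -3.3143]
AᵀP(A−BK) = [11.6357 7.7571; 7.7571 5.1714]
P' = Q + AᵀP(A−BK) = [14.8857 10.7571; 10.7571 14.1714]
tr(P') = 29.0571

-2.3143 -1.5429


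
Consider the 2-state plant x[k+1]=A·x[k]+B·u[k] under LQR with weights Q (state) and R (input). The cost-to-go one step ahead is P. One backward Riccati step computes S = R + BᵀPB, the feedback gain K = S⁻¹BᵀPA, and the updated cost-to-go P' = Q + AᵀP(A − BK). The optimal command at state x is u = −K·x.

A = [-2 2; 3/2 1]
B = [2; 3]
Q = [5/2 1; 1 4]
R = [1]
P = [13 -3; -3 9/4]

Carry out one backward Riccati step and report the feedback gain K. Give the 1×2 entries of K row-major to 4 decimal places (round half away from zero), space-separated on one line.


-0.8826 0.9329

BᵀP = [17.0000 0.7500]
S = R + BᵀPB = [1] + [36.2500] = [37.2500]
BᵀPA = [-32.8750 34.7500]
K = S⁻¹·BᵀPA = [-0.8826 0.9329]
A−BK = [-0.2349 0.1342; 4.1477 -1.7987]
AᵀP(A−BK) = [46.0487 -20.9564; -20.9564 9.8322]
P' = Q + AᵀP(A−BK) = [48.5487 -19.9564; -19.9564 13.8322]
tr(P') = 62.3809


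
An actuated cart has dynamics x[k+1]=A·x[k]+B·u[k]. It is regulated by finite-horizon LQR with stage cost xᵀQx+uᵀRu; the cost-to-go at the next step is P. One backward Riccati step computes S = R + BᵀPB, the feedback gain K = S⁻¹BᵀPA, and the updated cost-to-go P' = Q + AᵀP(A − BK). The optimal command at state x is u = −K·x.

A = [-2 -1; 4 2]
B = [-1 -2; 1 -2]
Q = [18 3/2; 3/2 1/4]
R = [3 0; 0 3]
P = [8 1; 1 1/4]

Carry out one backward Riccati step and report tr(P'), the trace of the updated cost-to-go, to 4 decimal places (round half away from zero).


22.9277

BᵀP = [-7.0000 -0.7500; -18.0000 -2.5000]
S = R + BᵀPB = [3 0; 0 3] + [6.2500 15.5000; 15.5000 41.0000] = [9.2500 15.5000; 15.5000 44.0000]
BᵀPA = [11.0000 5.5000; 26.0000 13.0000]
K = S⁻¹·BᵀPA = [0.4858 0.2429; 0.4198 0.2099]
A−BK = [-0.6747 -0.3373; 4.3538 2.1769]
AᵀP(A−BK) = [3.7421 1.8711; 1.8711 0.9355]
P' = Q + AᵀP(A−BK) = [21.7421 3.3711; 3.3711 1.1855]
tr(P') = 22.9277


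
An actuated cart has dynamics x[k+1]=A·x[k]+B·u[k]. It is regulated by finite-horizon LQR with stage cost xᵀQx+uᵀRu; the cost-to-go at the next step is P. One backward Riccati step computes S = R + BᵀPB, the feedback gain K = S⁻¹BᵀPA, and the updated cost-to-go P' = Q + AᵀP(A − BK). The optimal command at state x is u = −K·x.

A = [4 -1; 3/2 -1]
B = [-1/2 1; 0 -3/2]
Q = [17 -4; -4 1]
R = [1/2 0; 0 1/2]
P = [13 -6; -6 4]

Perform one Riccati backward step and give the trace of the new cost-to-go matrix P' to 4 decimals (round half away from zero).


35.6194

BᵀP = [-6.5000 3.0000; 22.0000 -12.0000]
S = R + BᵀPB = [1/2 0; 0 1/2] + [3.2500 -11.0000; -11.0000 40.0000] = [3.7500 -11.0000; -11.0000 40.5000]
BᵀPA = [-21.5000 3.5000; 70.0000 -10.0000]
K = S⁻¹·BᵀPA = [-3.2632 1.0283; 0.8421 0.0324]
A−BK = [1.5263 -0.5182; 2.7632 -0.9514]
AᵀP(A−BK) = [15.8947 -5.1579; -5.1579 1.7247]
P' = Q + AᵀP(A−BK) = [32.8947 -9.1579; -9.1579 2.7247]
tr(P') = 35.6194


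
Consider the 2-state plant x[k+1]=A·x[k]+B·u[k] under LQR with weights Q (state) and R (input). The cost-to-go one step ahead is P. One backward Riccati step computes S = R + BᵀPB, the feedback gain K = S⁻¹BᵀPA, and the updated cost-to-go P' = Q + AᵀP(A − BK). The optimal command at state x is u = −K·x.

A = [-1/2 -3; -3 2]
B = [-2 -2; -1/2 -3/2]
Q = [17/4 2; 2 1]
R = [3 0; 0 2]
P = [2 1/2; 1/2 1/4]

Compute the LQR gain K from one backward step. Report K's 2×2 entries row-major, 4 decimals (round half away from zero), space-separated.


BᵀP = [-4.2500 -1.1250; -4.7500 -1.3750]
S = R + BᵀPB = [3 0; 0 2] + [9.0625 10.1875; 10.1875 11.5625] = [12.0625 10.1875; 10.1875 13.5625]
BᵀPA = [5.5000 10.5000; 6.5000 11.5000]
K = S⁻¹·BᵀPA = [0.1400 0.4222; 0.3741 0.5308]
A−BK = [0.5282 -1.0940; -2.3689 3.0073]
AᵀP(A−BK) = [1.0483 -0.2722; -0.2722 2.4629]
P' = Q + AᵀP(A−BK) = [5.2983 1.7278; 1.7278 3.4629]
tr(P') = 8.7612

0.1400 0.4222 0.3741 0.5308


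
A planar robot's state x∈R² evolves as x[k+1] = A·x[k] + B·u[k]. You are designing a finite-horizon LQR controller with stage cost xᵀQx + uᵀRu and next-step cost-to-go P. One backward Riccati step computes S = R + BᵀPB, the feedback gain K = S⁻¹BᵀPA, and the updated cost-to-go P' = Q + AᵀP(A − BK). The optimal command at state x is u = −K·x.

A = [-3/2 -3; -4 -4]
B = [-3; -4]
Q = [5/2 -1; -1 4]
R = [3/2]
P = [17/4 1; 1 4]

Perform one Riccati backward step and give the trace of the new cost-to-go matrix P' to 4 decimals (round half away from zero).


BᵀP = [-16.7500 -19.0000]
S = R + BᵀPB = [3/2] + [126.2500] = [127.7500]
BᵀPA = [101.1250 126.2500]
K = S⁻¹·BᵀPA = [0.7916 0.9883]
A−BK = [0.8748 -0.0352; -0.8337 -0.0470]
AᵀP(A−BK) = [5.5135 1.1874; 1.1874 1.4824]
P' = Q + AᵀP(A−BK) = [8.0135 0.1874; 0.1874 5.4824]
tr(P') = 13.4958

13.4958


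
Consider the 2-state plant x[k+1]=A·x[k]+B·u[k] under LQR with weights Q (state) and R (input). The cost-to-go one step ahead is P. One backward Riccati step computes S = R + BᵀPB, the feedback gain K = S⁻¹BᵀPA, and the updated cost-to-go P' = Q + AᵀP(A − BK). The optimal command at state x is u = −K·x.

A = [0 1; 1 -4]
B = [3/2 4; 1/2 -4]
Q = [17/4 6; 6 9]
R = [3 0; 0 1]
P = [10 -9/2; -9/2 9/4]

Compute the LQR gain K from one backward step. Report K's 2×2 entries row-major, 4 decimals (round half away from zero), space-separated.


BᵀP = [12.7500 -5.6250; 58.0000 -27.0000]
S = R + BᵀPB = [3 0; 0 1] + [16.3125 73.5000; 73.5000 340.0000] = [19.3125 73.5000; 73.5000 341.0000]
BᵀPA = [-5.6250 35.2500; -27.0000 166.0000]
K = S⁻¹·BᵀPA = [0.0561 -0.1527; -0.0913 0.5197]
A−BK = [0.2809 -0.8498; 0.6069 -1.8447]
AᵀP(A−BK) = [0.1013 -0.3266; -0.3266 1.1096]
P' = Q + AᵀP(A−BK) = [4.3513 5.6734; 5.6734 10.1096]
tr(P') = 14.4609

0.0561 -0.1527 -0.0913 0.5197


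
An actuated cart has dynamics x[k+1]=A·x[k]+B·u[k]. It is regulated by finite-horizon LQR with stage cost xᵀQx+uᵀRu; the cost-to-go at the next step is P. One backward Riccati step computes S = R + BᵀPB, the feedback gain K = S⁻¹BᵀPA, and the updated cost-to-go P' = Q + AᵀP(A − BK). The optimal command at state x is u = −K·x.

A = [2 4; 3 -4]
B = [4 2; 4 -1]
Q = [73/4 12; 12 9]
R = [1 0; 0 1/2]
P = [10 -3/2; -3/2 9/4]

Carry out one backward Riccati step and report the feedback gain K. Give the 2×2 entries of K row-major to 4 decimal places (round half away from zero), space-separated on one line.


0.6524 -0.2995 -0.3109 2.5942

BᵀP = [34.0000 3.0000; 21.5000 -5.2500]
S = R + BᵀPB = [1 0; 0 1/2] + [148.0000 65.0000; 65.0000 48.2500] = [149.0000 65.0000; 65.0000 48.7500]
BᵀPA = [77.0000 124.0000; 27.2500 107.0000]
K = S⁻¹·BᵀPA = [0.6524 -0.2995; -0.3109 2.5942]
A−BK = [0.0122 0.0095; 0.0795 -0.2080]
AᵀP(A−BK) = [0.4868 -0.6320; -0.6320 3.5587]
P' = Q + AᵀP(A−BK) = [18.7368 11.3680; 11.3680 12.5587]
tr(P') = 31.2955


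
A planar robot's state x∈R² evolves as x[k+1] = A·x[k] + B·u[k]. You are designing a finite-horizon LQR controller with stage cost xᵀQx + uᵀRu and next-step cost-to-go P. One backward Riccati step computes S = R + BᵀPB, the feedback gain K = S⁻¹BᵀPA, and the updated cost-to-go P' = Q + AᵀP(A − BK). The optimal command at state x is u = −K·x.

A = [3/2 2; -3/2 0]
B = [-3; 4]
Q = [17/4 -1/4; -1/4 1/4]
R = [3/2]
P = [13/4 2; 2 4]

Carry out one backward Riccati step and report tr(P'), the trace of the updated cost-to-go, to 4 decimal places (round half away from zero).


17.9057

BᵀP = [-1.7500 10.0000]
S = R + BᵀPB = [3/2] + [45.2500] = [46.7500]
BᵀPA = [-17.6250 -3.5000]
K = S⁻¹·BᵀPA = [-0.3770 -0.0749]
A−BK = [0.3690 1.7754; 0.0080 0.2995]
AᵀP(A−BK) = [0.6678 2.4305; 2.4305 12.7380]
P' = Q + AᵀP(A−BK) = [4.9178 2.1805; 2.1805 12.9880]
tr(P') = 17.9057


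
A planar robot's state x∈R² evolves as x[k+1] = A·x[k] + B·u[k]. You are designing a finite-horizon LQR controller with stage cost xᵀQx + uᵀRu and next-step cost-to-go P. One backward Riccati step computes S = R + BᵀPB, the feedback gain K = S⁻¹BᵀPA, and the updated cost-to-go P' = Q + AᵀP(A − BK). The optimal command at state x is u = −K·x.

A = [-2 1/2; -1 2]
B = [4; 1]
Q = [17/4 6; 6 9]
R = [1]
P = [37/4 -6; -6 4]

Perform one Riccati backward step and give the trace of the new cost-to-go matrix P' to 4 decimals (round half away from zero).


14.0458

BᵀP = [31.0000 -20.0000]
S = R + BᵀPB = [1] + [104.0000] = [105.0000]
BᵀPA = [-42.0000 -24.5000]
K = S⁻¹·BᵀPA = [-0.4000 -0.2333]
A−BK = [-0.4000 1.4333; -0.6000 2.2333]
AᵀP(A−BK) = [0.2000 -0.0500; -0.0500 0.5958]
P' = Q + AᵀP(A−BK) = [4.4500 5.9500; 5.9500 9.5958]
tr(P') = 14.0458


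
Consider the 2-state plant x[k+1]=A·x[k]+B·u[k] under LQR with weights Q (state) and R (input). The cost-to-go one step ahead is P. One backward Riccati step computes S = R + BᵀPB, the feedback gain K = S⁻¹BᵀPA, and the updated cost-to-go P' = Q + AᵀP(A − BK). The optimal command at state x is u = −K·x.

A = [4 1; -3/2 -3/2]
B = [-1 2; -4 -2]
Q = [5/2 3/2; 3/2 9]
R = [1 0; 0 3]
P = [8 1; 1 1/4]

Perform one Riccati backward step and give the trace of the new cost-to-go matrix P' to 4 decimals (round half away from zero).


18.9568

BᵀP = [-12.0000 -2.0000; 14.0000 1.5000]
S = R + BᵀPB = [1 0; 0 3] + [20.0000 -20.0000; -20.0000 25.0000] = [21.0000 -20.0000; -20.0000 28.0000]
BᵀPA = [-45.0000 -9.0000; 53.7500 11.7500]
K = S⁻¹·BᵀPA = [-0.9840 -0.0904; 1.2168 0.3551]
A−BK = [0.5824 0.1995; -3.0027 -1.1516]
AᵀP(A−BK) = [6.8800 1.9092; 1.9092 0.5768]
P' = Q + AᵀP(A−BK) = [9.3800 3.4092; 3.4092 9.5768]
tr(P') = 18.9568


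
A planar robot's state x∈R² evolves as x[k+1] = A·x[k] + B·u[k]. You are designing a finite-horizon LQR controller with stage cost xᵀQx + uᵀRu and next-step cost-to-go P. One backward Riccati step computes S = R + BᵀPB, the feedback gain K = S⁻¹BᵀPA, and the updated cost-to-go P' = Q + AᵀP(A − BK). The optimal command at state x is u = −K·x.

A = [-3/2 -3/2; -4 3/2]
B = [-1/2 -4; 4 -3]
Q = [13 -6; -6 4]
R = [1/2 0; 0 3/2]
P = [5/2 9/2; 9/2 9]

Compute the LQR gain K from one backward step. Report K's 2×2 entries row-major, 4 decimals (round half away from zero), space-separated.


BᵀP = [16.7500 33.7500; -23.5000 -45.0000]
S = R + BᵀPB = [1/2 0; 0 3/2] + [126.6250 -168.2500; -168.2500 229.0000] = [127.1250 -168.2500; -168.2500 230.5000]
BᵀPA = [-160.1250 25.5000; 215.2500 -32.2500]
K = S⁻¹·BᵀPA = [-0.6970 0.4543; 0.4251 0.1917]
A−BK = [-0.1482 -0.5061; 0.0632 0.2579]
AᵀP(A−BK) = [0.5205 -0.0178; -0.0178 0.2226]
P' = Q + AᵀP(A−BK) = [13.5205 -6.0178; -6.0178 4.2226]
tr(P') = 17.7430

-0.6970 0.4543 0.4251 0.1917


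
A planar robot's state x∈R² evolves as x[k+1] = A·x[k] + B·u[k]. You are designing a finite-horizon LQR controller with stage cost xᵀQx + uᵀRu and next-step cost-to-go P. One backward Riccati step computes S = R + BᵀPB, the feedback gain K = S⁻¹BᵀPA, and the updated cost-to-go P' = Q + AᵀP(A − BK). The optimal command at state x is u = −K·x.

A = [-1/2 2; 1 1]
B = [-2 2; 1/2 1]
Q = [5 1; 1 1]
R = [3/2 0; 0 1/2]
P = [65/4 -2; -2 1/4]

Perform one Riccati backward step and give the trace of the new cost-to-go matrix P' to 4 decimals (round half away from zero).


6.3996

BᵀP = [-33.5000 4.1250; 30.5000 -3.7500]
S = R + BᵀPB = [3/2 0; 0 1/2] + [69.0625 -62.8750; -62.8750 57.2500] = [70.5625 -62.8750; -62.8750 57.7500]
BᵀPA = [20.8750 -62.8750; -19.0000 57.2500]
K = S⁻¹·BᵀPA = [0.0896 -0.2583; -0.2315 0.7101]
A−BK = [0.1421 0.0632; 1.1866 0.4190]
AᵀP(A−BK) = [0.0445 -0.1157; -0.1157 0.3551]
P' = Q + AᵀP(A−BK) = [5.0445 0.8843; 0.8843 1.3551]
tr(P') = 6.3996


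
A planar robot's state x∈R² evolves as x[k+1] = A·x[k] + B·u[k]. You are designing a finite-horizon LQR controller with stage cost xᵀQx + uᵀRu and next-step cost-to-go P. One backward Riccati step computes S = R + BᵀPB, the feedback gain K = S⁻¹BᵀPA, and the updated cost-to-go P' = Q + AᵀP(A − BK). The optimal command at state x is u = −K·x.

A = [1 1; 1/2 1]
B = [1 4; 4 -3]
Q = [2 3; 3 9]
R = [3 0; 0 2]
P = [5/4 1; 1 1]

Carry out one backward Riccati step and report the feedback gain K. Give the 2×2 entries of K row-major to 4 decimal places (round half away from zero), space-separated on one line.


BᵀP = [5.2500 5.0000; 2.0000 1.0000]
S = R + BᵀPB = [3 0; 0 2] + [25.2500 6.0000; 6.0000 5.0000] = [28.2500 6.0000; 6.0000 7.0000]
BᵀPA = [7.7500 10.2500; 2.5000 3.0000]
K = S⁻¹·BᵀPA = [0.2427 0.3323; 0.1491 0.1437]
A−BK = [0.1607 0.0927; -0.0232 0.1020]
AᵀP(A−BK) = [0.2465 0.3153; 0.3153 0.4127]
P' = Q + AᵀP(A−BK) = [2.2465 3.3153; 3.3153 9.4127]
tr(P') = 11.6592

0.2427 0.3323 0.1491 0.1437
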